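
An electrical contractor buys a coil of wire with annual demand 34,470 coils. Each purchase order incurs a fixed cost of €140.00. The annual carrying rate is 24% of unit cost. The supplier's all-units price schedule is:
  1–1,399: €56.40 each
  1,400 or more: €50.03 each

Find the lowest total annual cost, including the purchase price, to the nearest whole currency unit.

TC* ≈ €1,736,386

Holding cost per unit per year at price C is H = 0.24·C.
For each price level, check whether its EOQ is feasible; otherwise the best quantity at that price is the breakpoint.
EOQ at €56.40 = 844.4 (feasible in tier 1): TC = 34,470×€56.40 + (34,470/844.4)×140 + (844.4/2)×0.24×€56.40 = €1,955,537.96.
EOQ at €50.03 = 896.6 < 1400, so use break Q=1400: TC = 34,470×€50.03 + (34,470/1400.0)×140 + (1400.0/2)×0.24×€50.03 = €1,736,386.14.
Lowest total cost among the candidates is at Q = 1400.0.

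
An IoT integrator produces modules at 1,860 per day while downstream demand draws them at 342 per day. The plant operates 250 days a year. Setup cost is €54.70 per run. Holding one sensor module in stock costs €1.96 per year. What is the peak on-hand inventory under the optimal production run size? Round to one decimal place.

I_max ≈ 1,973.5 modules

Annual demand D = 342 × 250 = 85,500.
Production build-up factor (1 − d/p) = 1 − 342/1,860 = 0.8161.
Q* = √(2DS / (H(1 − d/p))) = √(2 × 85,500 × 54.7 / (1.96 × 0.8161)).
= √(9,353,700 / 1.5996) ≈ 2418.156.
Maximum inventory = Q*(1 − d/p) = 2418.156 × 0.8161 ≈ 1973.527.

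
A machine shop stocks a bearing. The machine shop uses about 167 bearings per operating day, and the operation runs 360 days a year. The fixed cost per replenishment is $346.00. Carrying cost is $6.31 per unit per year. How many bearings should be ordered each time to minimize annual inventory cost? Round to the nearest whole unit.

Annual demand D = 167 × 360 = 60,120.
EOQ = √(2DS / H) = √(2 × 60,120 × 346 / 6.31).
= √(41,603,040 / 6.31) = √6,593,191.7591 ≈ 2567.721.

Q* ≈ 2,568 bearings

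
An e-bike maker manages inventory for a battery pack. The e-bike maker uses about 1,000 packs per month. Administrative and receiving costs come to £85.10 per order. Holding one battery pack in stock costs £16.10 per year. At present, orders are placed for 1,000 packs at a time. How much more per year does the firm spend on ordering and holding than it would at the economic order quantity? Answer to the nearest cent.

Extra cost ≈ £3,336.86 per year

Annual demand D = 1,000 × 12 = 12,000.
EOQ = √(2DS/H) = √(2 × 12,000 × 85.1 / 16.1) ≈ 356.17.
Cost at Q* = (D/Q*)S + (Q*/2)H = √(2DSH) ≈ £5,734.34.
Cost at Q = 1,000: (12,000/1,000)×85.1 + (1,000/2)×16.1 = £1,021.20 + £8,050.00 = £9,071.20.
Excess = £9,071.20 − £5,734.34 = £3,336.86.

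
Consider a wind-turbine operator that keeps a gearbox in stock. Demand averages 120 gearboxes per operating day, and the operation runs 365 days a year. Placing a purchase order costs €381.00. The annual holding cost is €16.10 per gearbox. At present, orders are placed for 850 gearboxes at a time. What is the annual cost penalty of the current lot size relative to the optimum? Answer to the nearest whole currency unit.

Annual demand D = 120 × 365 = 43,800.
EOQ = √(2DS/H) = √(2 × 43,800 × 381 / 16.1) ≈ 1439.80.
Cost at Q* = (D/Q*)S + (Q*/2)H = √(2DSH) ≈ €23,180.75.
Cost at Q = 850: (43,800/850)×381 + (850/2)×16.1 = €19,632.71 + €6,842.50 = €26,475.21.
Excess = €26,475.21 − €23,180.75 = €3,294.46.

Extra cost ≈ €3,294 per year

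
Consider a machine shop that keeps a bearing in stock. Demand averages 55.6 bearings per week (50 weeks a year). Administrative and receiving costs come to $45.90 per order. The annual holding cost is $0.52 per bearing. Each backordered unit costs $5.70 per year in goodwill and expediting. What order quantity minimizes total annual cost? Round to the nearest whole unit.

Annual demand D = 55.6 × 50 = 2,780.
With planned backorders, Q* = √(2DS/H) · √((H+B)/B).
√(2DS/H) = √(2 × 2,780 × 45.9 / 0.52) = 700.555.
√((H+B)/B) = √((0.52+5.7)/5.7) = 1.0446.
Q* ≈ 731.813.

Q* ≈ 732 bearings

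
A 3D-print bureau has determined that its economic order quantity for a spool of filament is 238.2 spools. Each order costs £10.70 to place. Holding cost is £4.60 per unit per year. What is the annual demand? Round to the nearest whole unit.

Invert the EOQ relation Q*² = 2DS/H.
From Q* = √(2DS/H): D = Q*²H / (2S) = 238.2² × 4.6 / (2 × 10.7) = 12196.285.

D ≈ 12,196 spools per year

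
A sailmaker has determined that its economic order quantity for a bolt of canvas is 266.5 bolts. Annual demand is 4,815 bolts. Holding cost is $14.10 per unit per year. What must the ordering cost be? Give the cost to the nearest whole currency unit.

S ≈ $104

Squaring Q* = √(2DS/H) gives Q*² = 2DS/H.
From Q* = √(2DS/H): S = Q*²H / (2D) = 266.5² × 14.1 / (2 × 4,815) = 103.9890.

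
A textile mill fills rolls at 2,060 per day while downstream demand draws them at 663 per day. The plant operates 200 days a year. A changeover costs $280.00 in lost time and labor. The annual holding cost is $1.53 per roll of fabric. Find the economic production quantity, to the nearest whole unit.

Q* ≈ 8,460 rolls

Annual demand D = 663 × 200 = 132,600.
Production build-up factor (1 − d/p) = 1 − 663/2,060 = 0.6782.
Q* = √(2DS / (H(1 − d/p))) = √(2 × 132,600 × 280 / (1.53 × 0.6782)).
= √(74,256,000 / 1.0376) ≈ 8459.710.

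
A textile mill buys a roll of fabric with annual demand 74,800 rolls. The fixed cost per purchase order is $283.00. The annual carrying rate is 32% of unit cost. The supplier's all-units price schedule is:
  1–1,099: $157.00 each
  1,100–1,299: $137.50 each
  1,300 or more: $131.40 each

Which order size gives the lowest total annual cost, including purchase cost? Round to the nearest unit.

Q* ≈ 1,300 rolls

Holding cost per unit per year at price C is H = 0.32·C.
Candidates are each tier's EOQ (if it falls in that tier) and each price-break quantity.
EOQ at $157.00 = 918.0 (feasible in tier 1): TC = 74,800×$157.00 + (74,800/918.0)×283 + (918.0/2)×0.32×$157.00 = $11,789,719.42.
EOQ at $137.50 = 980.9 < 1100, so use break Q=1100: TC = 74,800×$137.50 + (74,800/1100.0)×283 + (1100.0/2)×0.32×$137.50 = $10,328,444.00.
EOQ at $131.40 = 1003.4 < 1300, so use break Q=1300: TC = 74,800×$131.40 + (74,800/1300.0)×283 + (1300.0/2)×0.32×$131.40 = $9,872,334.58.
Lowest total cost is $9,872,334.58 at Q = 1300.0.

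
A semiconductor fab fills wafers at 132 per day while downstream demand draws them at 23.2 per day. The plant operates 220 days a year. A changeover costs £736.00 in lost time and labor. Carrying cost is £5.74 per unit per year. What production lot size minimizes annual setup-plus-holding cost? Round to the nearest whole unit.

Q* ≈ 1,260 wafers

Annual demand D = 23.2 × 220 = 5,104.
Production build-up factor (1 − d/p) = 1 − 23.2/132 = 0.8242.
Q* = √(2DS / (H(1 − d/p))) = √(2 × 5,104 × 736 / (5.74 × 0.8242)).
= √(7,513,088 / 4.7312) ≈ 1260.160.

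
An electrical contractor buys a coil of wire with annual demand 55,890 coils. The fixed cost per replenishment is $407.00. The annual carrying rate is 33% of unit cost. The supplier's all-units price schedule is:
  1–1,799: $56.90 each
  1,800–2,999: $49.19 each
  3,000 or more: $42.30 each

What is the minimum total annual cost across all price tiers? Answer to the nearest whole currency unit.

Holding cost per unit per year at price C is H = 0.33·C.
Evaluate total cost at each tier's feasible EOQ or, if the EOQ is below the tier, at the tier's minimum quantity.
EOQ at $56.90 = 1556.6 (feasible in tier 1): TC = 55,890×$56.90 + (55,890/1556.6)×407 + (1556.6/2)×0.33×$56.90 = $3,209,368.55.
EOQ at $49.19 = 1674.1 < 1800, so use break Q=1800: TC = 55,890×$49.19 + (55,890/1800.0)×407 + (1800.0/2)×0.33×$49.19 = $2,776,475.88.
EOQ at $42.30 = 1805.3 < 3000, so use break Q=3000: TC = 55,890×$42.30 + (55,890/3000.0)×407 + (3000.0/2)×0.33×$42.30 = $2,392,667.91.
Lowest total cost among the candidates is at Q = 3000.0.

TC* ≈ $2,392,668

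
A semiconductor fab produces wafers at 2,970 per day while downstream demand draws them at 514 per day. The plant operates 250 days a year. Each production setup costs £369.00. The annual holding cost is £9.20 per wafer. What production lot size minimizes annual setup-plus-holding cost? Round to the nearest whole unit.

Annual demand D = 514 × 250 = 128,500.
Production build-up factor (1 − d/p) = 1 − 514/2,970 = 0.8269.
Q* = √(2DS / (H(1 − d/p))) = √(2 × 128,500 × 369 / (9.2 × 0.8269)).
= √(94,833,000 / 7.6078) ≈ 3530.611.

Q* ≈ 3,531 wafers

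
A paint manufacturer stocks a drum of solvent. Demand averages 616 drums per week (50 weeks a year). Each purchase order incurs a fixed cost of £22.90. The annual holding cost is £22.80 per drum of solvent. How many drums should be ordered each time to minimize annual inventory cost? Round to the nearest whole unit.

Q* ≈ 249 drums

Annual demand D = 616 × 50 = 30,800.
EOQ = √(2DS / H) = √(2 × 30,800 × 22.9 / 22.8).
= √(1,410,640 / 22.8) = √61,870.1754 ≈ 248.737.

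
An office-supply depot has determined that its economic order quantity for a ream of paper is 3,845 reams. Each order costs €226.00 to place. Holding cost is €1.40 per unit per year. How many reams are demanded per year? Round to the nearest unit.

D ≈ 45,791 reams per year

Invert the EOQ relation Q*² = 2DS/H.
From Q* = √(2DS/H): D = Q*²H / (2S) = 3,845² × 1.4 / (2 × 226) = 45791.228.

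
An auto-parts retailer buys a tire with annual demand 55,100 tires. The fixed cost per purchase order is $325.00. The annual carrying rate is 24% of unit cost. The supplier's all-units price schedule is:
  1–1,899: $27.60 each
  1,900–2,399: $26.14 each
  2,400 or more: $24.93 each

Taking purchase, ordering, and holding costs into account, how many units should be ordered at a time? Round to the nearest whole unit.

Q* ≈ 2,447 tires

Holding cost per unit per year at price C is H = 0.24·C.
For each price level, check whether its EOQ is feasible; otherwise the best quantity at that price is the breakpoint.
Tier 1 ($27.60): EOQ = 2325.3 exceeds tier's upper bound 1899, so this tier is dominated.
EOQ at $26.14 = 2389.3 (feasible in tier 2): TC = 55,100×$26.14 + (55,100/2389.3)×325 + (2389.3/2)×0.24×$26.14 = $1,455,303.63.
EOQ at $24.93 = 2446.6 (feasible in tier 3): TC = 55,100×$24.93 + (55,100/2446.6)×325 + (2446.6/2)×0.24×$24.93 = $1,388,281.59.
Lowest total cost is $1,388,281.59 at Q = 2446.6.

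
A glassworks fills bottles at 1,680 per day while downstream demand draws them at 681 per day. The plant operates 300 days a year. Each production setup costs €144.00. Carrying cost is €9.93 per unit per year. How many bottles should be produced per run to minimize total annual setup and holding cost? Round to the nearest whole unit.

Annual demand D = 681 × 300 = 204,300.
Production build-up factor (1 − d/p) = 1 − 681/1,680 = 0.5946.
Q* = √(2DS / (H(1 − d/p))) = √(2 × 204,300 × 144 / (9.93 × 0.5946)).
= √(58,838,400 / 5.9048) ≈ 3156.659.

Q* ≈ 3,157 bottles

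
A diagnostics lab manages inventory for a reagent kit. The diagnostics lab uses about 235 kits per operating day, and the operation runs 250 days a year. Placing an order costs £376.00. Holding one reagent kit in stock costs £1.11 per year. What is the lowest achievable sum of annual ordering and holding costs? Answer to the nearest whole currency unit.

Annual demand D = 235 × 250 = 58,750.
EOQ = √(2DS/H) = √(2 × 58,750 × 376 / 1.11) ≈ 6308.87.
At Q*, ordering cost (D/Q*)S equals holding cost (Q*/2)H, each = √(DSH/2).
Minimum total = √(2DSH) = √(2 × 58,750 × 376 × 1.11) ≈ 7002.842.

TC* ≈ £7,003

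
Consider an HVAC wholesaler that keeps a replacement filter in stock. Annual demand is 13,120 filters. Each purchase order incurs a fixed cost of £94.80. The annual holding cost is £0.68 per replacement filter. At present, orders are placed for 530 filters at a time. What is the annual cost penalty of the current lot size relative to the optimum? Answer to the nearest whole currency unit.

Extra cost ≈ £1,226 per year

EOQ = √(2DS/H) = √(2 × 13,120 × 94.8 / 0.68) ≈ 1912.63.
Cost at Q* = (D/Q*)S + (Q*/2)H = √(2DSH) ≈ £1,300.59.
Cost at Q = 530: (13,120/530)×94.8 + (530/2)×0.68 = £2,346.75 + £180.20 = £2,526.95.
Excess = £2,526.95 − £1,300.59 = £1,226.36.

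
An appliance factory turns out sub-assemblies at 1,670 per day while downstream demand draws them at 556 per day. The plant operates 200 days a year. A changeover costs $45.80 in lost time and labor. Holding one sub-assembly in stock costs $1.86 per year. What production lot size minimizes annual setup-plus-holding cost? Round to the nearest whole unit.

Annual demand D = 556 × 200 = 111,200.
Production build-up factor (1 − d/p) = 1 − 556/1,670 = 0.6671.
Q* = √(2DS / (H(1 − d/p))) = √(2 × 111,200 × 45.8 / (1.86 × 0.6671)).
= √(10,185,920 / 1.2407) ≈ 2865.229.

Q* ≈ 2,865 sub-assemblies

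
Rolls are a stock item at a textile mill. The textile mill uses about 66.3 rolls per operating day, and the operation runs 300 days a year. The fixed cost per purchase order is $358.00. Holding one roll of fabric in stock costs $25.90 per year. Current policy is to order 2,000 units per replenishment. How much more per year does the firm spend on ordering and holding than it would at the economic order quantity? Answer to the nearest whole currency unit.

Extra cost ≈ $10,255 per year

Annual demand D = 66.3 × 300 = 19,890.
EOQ = √(2DS/H) = √(2 × 19,890 × 358 / 25.9) ≈ 741.52.
Cost at Q* = (D/Q*)S + (Q*/2)H = √(2DSH) ≈ $19,205.42.
Cost at Q = 2,000: (19,890/2,000)×358 + (2,000/2)×25.9 = $3,560.31 + $25,900.00 = $29,460.31.
Excess = $29,460.31 − $19,205.42 = $10,254.89.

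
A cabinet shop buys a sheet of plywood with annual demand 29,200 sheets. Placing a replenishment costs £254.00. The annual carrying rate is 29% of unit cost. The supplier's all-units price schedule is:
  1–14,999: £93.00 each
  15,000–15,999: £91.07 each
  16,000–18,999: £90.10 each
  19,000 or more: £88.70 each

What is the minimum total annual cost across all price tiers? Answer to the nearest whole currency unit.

TC* ≈ £2,735,602

Holding cost per unit per year at price C is H = 0.29·C.
Candidates are each tier's EOQ (if it falls in that tier) and each price-break quantity.
EOQ at £93.00 = 741.6 (feasible in tier 1): TC = 29,200×£93.00 + (29,200/741.6)×254 + (741.6/2)×0.29×£93.00 = £2,735,601.55.
EOQ at £91.07 = 749.4 < 15000, so use break Q=15000: TC = 29,200×£91.07 + (29,200/15000.0)×254 + (15000.0/2)×0.29×£91.07 = £2,857,815.70.
EOQ at £90.10 = 753.5 < 16000, so use break Q=16000: TC = 29,200×£90.10 + (29,200/16000.0)×254 + (16000.0/2)×0.29×£90.10 = £2,840,415.55.
EOQ at £88.70 = 759.4 < 19000, so use break Q=19000: TC = 29,200×£88.70 + (29,200/19000.0)×254 + (19000.0/2)×0.29×£88.70 = £2,834,798.86.
Lowest total cost among the candidates is at Q = 741.6.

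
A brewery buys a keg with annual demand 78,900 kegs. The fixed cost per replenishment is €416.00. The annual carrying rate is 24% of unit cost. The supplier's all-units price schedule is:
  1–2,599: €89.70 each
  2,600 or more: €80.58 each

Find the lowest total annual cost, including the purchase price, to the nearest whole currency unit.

TC* ≈ €6,395,527

Holding cost per unit per year at price C is H = 0.24·C.
Evaluate total cost at each tier's feasible EOQ or, if the EOQ is below the tier, at the tier's minimum quantity.
EOQ at €89.70 = 1746.2 (feasible in tier 1): TC = 78,900×€89.70 + (78,900/1746.2)×416 + (1746.2/2)×0.24×€89.70 = €7,114,922.57.
EOQ at €80.58 = 1842.4 < 2600, so use break Q=2600: TC = 78,900×€80.58 + (78,900/2600.0)×416 + (2600.0/2)×0.24×€80.58 = €6,395,526.96.
Lowest total cost among the candidates is at Q = 2600.0.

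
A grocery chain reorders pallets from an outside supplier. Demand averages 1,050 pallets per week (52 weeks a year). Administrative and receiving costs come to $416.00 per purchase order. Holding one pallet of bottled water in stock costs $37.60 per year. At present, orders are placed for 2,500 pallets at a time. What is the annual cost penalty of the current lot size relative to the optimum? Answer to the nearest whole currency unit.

Annual demand D = 1,050 × 52 = 54,600.
EOQ = √(2DS/H) = √(2 × 54,600 × 416 / 37.6) ≈ 1099.17.
Cost at Q* = (D/Q*)S + (Q*/2)H = √(2DSH) ≈ $41,328.72.
Cost at Q = 2,500: (54,600/2,500)×416 + (2,500/2)×37.6 = $9,085.44 + $47,000.00 = $56,085.44.
Excess = $56,085.44 − $41,328.72 = $14,756.72.

Extra cost ≈ $14,757 per year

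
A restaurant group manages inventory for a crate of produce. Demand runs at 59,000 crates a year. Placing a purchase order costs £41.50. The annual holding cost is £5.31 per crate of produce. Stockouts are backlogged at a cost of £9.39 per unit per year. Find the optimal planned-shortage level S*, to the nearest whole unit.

With planned backorders, Q* = √(2DS/H) · √((H+B)/B).
√(2DS/H) = √(2 × 59,000 × 41.5 / 5.31) = 960.324.
√((H+B)/B) = √((5.31+9.39)/9.39) = 1.2512.
Q* ≈ 1201.555.
S* = Q* · H/(H+B) = 1201.555 × 5.31/14.7 ≈ 434.031.

S* ≈ 434 crates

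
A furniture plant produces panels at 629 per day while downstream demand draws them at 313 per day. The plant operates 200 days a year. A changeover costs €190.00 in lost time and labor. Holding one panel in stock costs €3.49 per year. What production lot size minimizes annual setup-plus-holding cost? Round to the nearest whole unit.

Q* ≈ 3,683 panels

Annual demand D = 313 × 200 = 62,600.
Production build-up factor (1 − d/p) = 1 − 313/629 = 0.5024.
Q* = √(2DS / (H(1 − d/p))) = √(2 × 62,600 × 190 / (3.49 × 0.5024)).
= √(23,788,000 / 1.7533) ≈ 3683.393.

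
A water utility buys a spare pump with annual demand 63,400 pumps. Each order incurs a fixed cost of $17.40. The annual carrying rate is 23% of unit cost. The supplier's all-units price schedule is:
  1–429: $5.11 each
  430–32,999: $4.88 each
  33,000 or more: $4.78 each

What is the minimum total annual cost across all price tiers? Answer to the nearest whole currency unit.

TC* ≈ $310,966

Holding cost per unit per year at price C is H = 0.23·C.
For each price level, check whether its EOQ is feasible; otherwise the best quantity at that price is the breakpoint.
Tier 1 ($5.11): EOQ = 1370.1 exceeds tier's upper bound 429, so this tier is dominated.
EOQ at $4.88 = 1402.0 (feasible in tier 2): TC = 63,400×$4.88 + (63,400/1402.0)×17.4 + (1402.0/2)×0.23×$4.88 = $310,965.65.
EOQ at $4.78 = 1416.6 < 33000, so use break Q=33000: TC = 63,400×$4.78 + (63,400/33000.0)×17.4 + (33000.0/2)×0.23×$4.78 = $321,225.53.
Lowest total cost among the candidates is at Q = 1402.0.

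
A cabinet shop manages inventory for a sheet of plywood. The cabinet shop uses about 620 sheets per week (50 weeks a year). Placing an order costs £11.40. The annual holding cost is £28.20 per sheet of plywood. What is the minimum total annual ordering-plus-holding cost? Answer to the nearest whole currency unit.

Annual demand D = 620 × 50 = 31,000.
The optimal lot size = √(2DS/H) = √(2 × 31,000 × 11.4 / 28.2) ≈ 158.32.
At Q*, ordering cost (D/Q*)S equals holding cost (Q*/2)H, each = √(DSH/2).
Minimum total = √(2DSH) = √(2 × 31,000 × 11.4 × 28.2) ≈ 4464.500.

TC* ≈ £4,464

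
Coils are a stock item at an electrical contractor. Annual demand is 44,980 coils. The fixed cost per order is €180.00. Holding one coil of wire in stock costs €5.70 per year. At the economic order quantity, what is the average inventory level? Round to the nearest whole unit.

Average inventory ≈ 843 coils

EOQ = √(2DS/H) = √(2 × 44,980 × 180 / 5.7) ≈ 1685.48.
Average inventory = Q*/2 ≈ 1685.48 / 2 = 842.740.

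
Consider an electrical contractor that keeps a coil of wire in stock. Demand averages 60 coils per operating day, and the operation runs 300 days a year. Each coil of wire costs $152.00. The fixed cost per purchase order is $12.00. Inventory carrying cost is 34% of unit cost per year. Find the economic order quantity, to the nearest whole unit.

Q* ≈ 91 coils

Annual demand D = 60 × 300 = 18,000.
Holding cost H = 0.34 × $152.00 = $51.6800 per unit per year.
EOQ = √(2DS / H) = √(2 × 18,000 × 12 / 51.68).
= √(432,000 / 51.68) = √8,359.1331 ≈ 91.428.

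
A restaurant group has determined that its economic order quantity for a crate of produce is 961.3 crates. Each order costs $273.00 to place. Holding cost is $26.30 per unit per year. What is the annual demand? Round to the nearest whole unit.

Squaring Q* = √(2DS/H) gives Q*² = 2DS/H.
From Q* = √(2DS/H): D = Q*²H / (2S) = 961.3² × 26.3 / (2 × 273) = 44512.398.

D ≈ 44,512 crates per year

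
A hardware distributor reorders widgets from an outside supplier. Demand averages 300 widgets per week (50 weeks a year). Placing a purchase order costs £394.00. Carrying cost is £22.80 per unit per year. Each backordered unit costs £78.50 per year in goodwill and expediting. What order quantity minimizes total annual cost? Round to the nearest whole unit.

Annual demand D = 300 × 50 = 15,000.
With planned backorders, Q* = √(2DS/H) · √((H+B)/B).
√(2DS/H) = √(2 × 15,000 × 394 / 22.8) = 720.015.
√((H+B)/B) = √((22.8+78.5)/78.5) = 1.1360.
Q* ≈ 817.921.

Q* ≈ 818 widgets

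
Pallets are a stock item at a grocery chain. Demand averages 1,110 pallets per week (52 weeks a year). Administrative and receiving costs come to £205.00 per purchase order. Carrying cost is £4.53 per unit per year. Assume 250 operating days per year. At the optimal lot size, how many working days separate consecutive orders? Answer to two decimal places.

Annual demand D = 1,110 × 52 = 57,720.
Q* = √(2DS/H) = √(2 × 57,720 × 205 / 4.53) ≈ 2285.63.
Cycle time = Q*/D × 250 = 2285.63 / 57,720 × 250 ≈ 9.900 days.

T ≈ 9.90 days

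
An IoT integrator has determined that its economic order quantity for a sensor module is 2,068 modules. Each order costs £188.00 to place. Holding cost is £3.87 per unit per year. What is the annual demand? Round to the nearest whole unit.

D ≈ 44,017 modules per year

The basic EOQ model gives Q* = √(2DS/H); rearrange for the unknown.
From Q* = √(2DS/H): D = Q*²H / (2S) = 2,068² × 3.87 / (2 × 188) = 44017.380.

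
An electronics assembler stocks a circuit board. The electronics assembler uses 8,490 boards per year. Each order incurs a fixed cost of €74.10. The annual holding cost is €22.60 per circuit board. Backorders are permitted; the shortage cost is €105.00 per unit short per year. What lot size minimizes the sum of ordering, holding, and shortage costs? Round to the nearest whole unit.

With planned backorders, Q* = √(2DS/H) · √((H+B)/B).
√(2DS/H) = √(2 × 8,490 × 74.1 / 22.6) = 235.952.
√((H+B)/B) = √((22.6+105)/105) = 1.1024.
Q* ≈ 260.108.

Q* ≈ 260 boards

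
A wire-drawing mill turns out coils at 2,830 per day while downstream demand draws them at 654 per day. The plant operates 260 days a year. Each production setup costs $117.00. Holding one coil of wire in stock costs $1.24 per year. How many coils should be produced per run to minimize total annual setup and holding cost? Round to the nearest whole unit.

Annual demand D = 654 × 260 = 170,040.
Production build-up factor (1 − d/p) = 1 − 654/2,830 = 0.7689.
Q* = √(2DS / (H(1 − d/p))) = √(2 × 170,040 × 117 / (1.24 × 0.7689)).
= √(39,789,360 / 0.9534) ≈ 6460.058.

Q* ≈ 6,460 coils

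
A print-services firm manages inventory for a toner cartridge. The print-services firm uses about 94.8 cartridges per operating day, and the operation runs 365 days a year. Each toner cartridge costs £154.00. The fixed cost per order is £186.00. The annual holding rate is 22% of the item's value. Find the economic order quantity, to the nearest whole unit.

Q* ≈ 616 cartridges

Annual demand D = 94.8 × 365 = 34,602.
Holding cost H = 0.22 × £154.00 = £33.8800 per unit per year.
EOQ = √(2DS / H) = √(2 × 34,602 × 186 / 33.88).
= √(12,871,944 / 33.88) = √379,927.5089 ≈ 616.383.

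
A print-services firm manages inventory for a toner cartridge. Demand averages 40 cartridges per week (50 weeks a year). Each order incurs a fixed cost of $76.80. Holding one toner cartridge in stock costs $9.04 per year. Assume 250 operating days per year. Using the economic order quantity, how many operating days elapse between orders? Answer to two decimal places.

Annual demand D = 40 × 50 = 2,000.
The optimal lot size = √(2DS/H) = √(2 × 2,000 × 76.8 / 9.04) ≈ 184.34.
Cycle time = Q*/D × 250 = 184.34 / 2,000 × 250 ≈ 23.043 days.

T ≈ 23.04 days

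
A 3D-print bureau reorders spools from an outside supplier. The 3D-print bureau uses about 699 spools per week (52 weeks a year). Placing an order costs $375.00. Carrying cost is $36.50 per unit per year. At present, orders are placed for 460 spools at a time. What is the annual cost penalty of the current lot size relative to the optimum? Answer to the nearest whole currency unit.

Extra cost ≈ $6,482 per year

Annual demand D = 699 × 52 = 36,348.
EOQ = √(2DS/H) = √(2 × 36,348 × 375 / 36.5) ≈ 864.22.
Cost at Q* = (D/Q*)S + (Q*/2)H = √(2DSH) ≈ $31,544.04.
Cost at Q = 460: (36,348/460)×375 + (460/2)×36.5 = $29,631.52 + $8,395.00 = $38,026.52.
Excess = $38,026.52 − $31,544.04 = $6,482.48.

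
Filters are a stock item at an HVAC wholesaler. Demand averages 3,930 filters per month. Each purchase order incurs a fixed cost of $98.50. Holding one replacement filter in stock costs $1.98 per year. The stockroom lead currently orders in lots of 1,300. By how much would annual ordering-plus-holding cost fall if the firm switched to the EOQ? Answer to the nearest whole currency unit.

Annual demand D = 3,930 × 12 = 47,160.
EOQ = √(2DS/H) = √(2 × 47,160 × 98.5 / 1.98) ≈ 2166.14.
Cost at Q* = (D/Q*)S + (Q*/2)H = √(2DSH) ≈ $4,288.97.
Cost at Q = 1,300: (47,160/1,300)×98.5 + (1,300/2)×1.98 = $3,573.28 + $1,287.00 = $4,860.28.
Excess = $4,860.28 − $4,288.97 = $571.31.

Extra cost ≈ $571 per year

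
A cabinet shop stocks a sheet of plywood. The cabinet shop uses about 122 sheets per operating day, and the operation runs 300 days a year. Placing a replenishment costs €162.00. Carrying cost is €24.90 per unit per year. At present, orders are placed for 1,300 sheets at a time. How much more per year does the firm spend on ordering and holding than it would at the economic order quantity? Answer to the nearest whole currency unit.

Annual demand D = 122 × 300 = 36,600.
EOQ = √(2DS/H) = √(2 × 36,600 × 162 / 24.9) ≈ 690.10.
Cost at Q* = (D/Q*)S + (Q*/2)H = √(2DSH) ≈ €17,183.54.
Cost at Q = 1,300: (36,600/1,300)×162 + (1,300/2)×24.9 = €4,560.92 + €16,185.00 = €20,745.92.
Excess = €20,745.92 − €17,183.54 = €3,562.38.

Extra cost ≈ €3,562 per year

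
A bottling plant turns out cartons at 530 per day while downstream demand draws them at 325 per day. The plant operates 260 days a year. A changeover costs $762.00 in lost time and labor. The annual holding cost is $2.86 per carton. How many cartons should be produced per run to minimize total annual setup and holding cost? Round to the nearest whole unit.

Q* ≈ 10,789 cartons

Annual demand D = 325 × 260 = 84,500.
Production build-up factor (1 − d/p) = 1 − 325/530 = 0.3868.
Q* = √(2DS / (H(1 − d/p))) = √(2 × 84,500 × 762 / (2.86 × 0.3868)).
= √(128,778,000 / 1.1062) ≈ 10789.438.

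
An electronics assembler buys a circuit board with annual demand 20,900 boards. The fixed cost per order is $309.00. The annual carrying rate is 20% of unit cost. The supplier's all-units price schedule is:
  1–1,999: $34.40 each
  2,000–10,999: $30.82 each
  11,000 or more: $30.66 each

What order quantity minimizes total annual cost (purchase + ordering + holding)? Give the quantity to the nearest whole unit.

Q* ≈ 2,000 boards

Holding cost per unit per year at price C is H = 0.20·C.
Candidates are each tier's EOQ (if it falls in that tier) and each price-break quantity.
EOQ at $34.40 = 1370.2 (feasible in tier 1): TC = 20,900×$34.40 + (20,900/1370.2)×309 + (1370.2/2)×0.20×$34.40 = $728,386.74.
EOQ at $30.82 = 1447.6 < 2000, so use break Q=2000: TC = 20,900×$30.82 + (20,900/2000.0)×309 + (2000.0/2)×0.20×$30.82 = $653,531.05.
EOQ at $30.66 = 1451.3 < 11000, so use break Q=11000: TC = 20,900×$30.66 + (20,900/11000.0)×309 + (11000.0/2)×0.20×$30.66 = $675,107.10.
Lowest total cost is $653,531.05 at Q = 2000.0.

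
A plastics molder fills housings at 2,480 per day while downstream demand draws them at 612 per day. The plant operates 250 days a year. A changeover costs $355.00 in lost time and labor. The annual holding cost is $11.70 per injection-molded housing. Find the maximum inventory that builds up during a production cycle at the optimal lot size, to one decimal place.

I_max ≈ 2,644.5 housings

Annual demand D = 612 × 250 = 153,000.
Production build-up factor (1 − d/p) = 1 − 612/2,480 = 0.7532.
Q* = √(2DS / (H(1 − d/p))) = √(2 × 153,000 × 355 / (11.7 × 0.7532)).
= √(108,630,000 / 8.8127) ≈ 3510.907.
Maximum inventory = Q*(1 − d/p) = 3510.907 × 0.7532 ≈ 2644.506.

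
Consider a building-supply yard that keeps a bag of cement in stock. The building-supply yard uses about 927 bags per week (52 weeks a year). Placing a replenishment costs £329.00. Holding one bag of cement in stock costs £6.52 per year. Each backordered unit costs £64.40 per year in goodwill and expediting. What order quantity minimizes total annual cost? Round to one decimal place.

Annual demand D = 927 × 52 = 48,204.
With planned backorders, Q* = √(2DS/H) · √((H+B)/B).
√(2DS/H) = √(2 × 48,204 × 329 / 6.52) = 2205.620.
√((H+B)/B) = √((6.52+64.4)/64.4) = 1.0494.
Q* ≈ 2314.580.

Q* ≈ 2,314.6 bags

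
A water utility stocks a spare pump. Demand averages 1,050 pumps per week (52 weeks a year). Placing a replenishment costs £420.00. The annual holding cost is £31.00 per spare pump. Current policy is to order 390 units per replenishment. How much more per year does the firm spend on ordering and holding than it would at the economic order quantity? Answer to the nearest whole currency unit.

Extra cost ≈ £27,138 per year

Annual demand D = 1,050 × 52 = 54,600.
EOQ = √(2DS/H) = √(2 × 54,600 × 420 / 31) ≈ 1216.34.
Cost at Q* = (D/Q*)S + (Q*/2)H = √(2DSH) ≈ £37,706.55.
Cost at Q = 390: (54,600/390)×420 + (390/2)×31 = £58,800.00 + £6,045.00 = £64,845.00.
Excess = £64,845.00 − £37,706.55 = £27,138.45.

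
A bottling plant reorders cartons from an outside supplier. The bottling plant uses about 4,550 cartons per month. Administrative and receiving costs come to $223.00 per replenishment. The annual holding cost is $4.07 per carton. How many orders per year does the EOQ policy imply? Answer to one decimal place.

Annual demand D = 4,550 × 12 = 54,600.
EOQ = √(2DS/H) = √(2 × 54,600 × 223 / 4.07) ≈ 2446.06.
Orders per year = D / Q* = 54,600 / 2446.06 ≈ 22.322.

N ≈ 22.3 orders per year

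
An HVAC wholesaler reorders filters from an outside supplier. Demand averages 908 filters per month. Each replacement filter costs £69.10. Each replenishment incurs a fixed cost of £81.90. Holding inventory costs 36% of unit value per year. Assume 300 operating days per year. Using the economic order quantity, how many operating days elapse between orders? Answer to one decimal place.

Annual demand D = 908 × 12 = 10,896.
Holding cost H = 0.36 × £69.10 = £24.8760 per unit per year.
EOQ = √(2DS/H) = √(2 × 10,896 × 81.9 / 24.876) ≈ 267.86.
Cycle time = Q*/D × 300 = 267.86 / 10,896 × 300 ≈ 7.375 days.

T ≈ 7.4 days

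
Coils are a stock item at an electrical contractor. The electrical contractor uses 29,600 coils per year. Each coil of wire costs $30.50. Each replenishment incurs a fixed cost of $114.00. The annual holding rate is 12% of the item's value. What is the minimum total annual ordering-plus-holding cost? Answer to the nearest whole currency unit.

Holding cost H = 0.12 × $30.50 = $3.6600 per unit per year.
The optimal lot size = √(2DS/H) = √(2 × 29,600 × 114 / 3.66) ≈ 1357.92.
At the optimum the two cost components are equal, so total cost = 2·(Q*/2)H = Q*·H.
Minimum total = √(2DSH) = √(2 × 29,600 × 114 × 3.66) ≈ 4969.971.

TC* ≈ $4,970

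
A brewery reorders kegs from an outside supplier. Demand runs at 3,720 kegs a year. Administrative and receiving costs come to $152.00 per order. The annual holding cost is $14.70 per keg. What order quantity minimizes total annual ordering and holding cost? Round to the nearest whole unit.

Q* ≈ 277 kegs

EOQ = √(2DS / H) = √(2 × 3,720 × 152 / 14.7).
= √(1,130,880 / 14.7) = √76,930.6122 ≈ 277.364.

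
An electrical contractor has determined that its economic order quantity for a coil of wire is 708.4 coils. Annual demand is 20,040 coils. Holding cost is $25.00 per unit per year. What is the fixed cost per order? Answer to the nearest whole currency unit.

S ≈ $313

Invert the EOQ relation Q*² = 2DS/H.
From Q* = √(2DS/H): S = Q*²H / (2D) = 708.4² × 25 / (2 × 20,040) = 313.0181.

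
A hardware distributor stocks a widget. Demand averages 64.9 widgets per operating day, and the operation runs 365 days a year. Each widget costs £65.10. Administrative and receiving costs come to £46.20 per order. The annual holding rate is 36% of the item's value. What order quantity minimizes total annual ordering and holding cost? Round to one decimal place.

Q* ≈ 305.6 widgets

Annual demand D = 64.9 × 365 = 23,688.5.
Holding cost H = 0.36 × £65.10 = £23.4360 per unit per year.
EOQ = √(2DS / H) = √(2 × 23,688.5 × 46.2 / 23.436).
= √(2,188,817.4 / 23.436) = √93,395.5197 ≈ 305.607.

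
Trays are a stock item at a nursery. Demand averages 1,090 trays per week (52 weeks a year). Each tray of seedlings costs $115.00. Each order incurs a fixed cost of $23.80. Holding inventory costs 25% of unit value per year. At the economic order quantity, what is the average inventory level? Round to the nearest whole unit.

Average inventory ≈ 153 trays

Annual demand D = 1,090 × 52 = 56,680.
Holding cost H = 0.25 × $115.00 = $28.7500 per unit per year.
EOQ = √(2DS/H) = √(2 × 56,680 × 23.8 / 28.75) ≈ 306.34.
Average inventory = Q*/2 ≈ 306.34 / 2 = 153.169.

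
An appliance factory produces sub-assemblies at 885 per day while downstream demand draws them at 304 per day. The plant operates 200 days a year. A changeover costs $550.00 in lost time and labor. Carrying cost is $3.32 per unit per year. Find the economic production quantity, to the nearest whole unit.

Q* ≈ 5,539 sub-assemblies

Annual demand D = 304 × 200 = 60,800.
Production build-up factor (1 − d/p) = 1 − 304/885 = 0.6565.
Q* = √(2DS / (H(1 − d/p))) = √(2 × 60,800 × 550 / (3.32 × 0.6565)).
= √(66,880,000 / 2.1796) ≈ 5539.399.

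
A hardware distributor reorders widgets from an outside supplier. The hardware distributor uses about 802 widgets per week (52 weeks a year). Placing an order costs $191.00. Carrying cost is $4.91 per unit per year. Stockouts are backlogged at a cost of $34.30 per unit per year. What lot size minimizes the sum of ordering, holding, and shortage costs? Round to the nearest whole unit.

Annual demand D = 802 × 52 = 41,704.
With planned backorders, Q* = √(2DS/H) · √((H+B)/B).
√(2DS/H) = √(2 × 41,704 × 191 / 4.91) = 1801.274.
√((H+B)/B) = √((4.91+34.3)/34.3) = 1.0692.
Q* ≈ 1925.889.

Q* ≈ 1,926 widgets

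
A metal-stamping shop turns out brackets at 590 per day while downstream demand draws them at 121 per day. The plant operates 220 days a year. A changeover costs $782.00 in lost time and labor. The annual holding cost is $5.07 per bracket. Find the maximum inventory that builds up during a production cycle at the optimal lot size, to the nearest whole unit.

Annual demand D = 121 × 220 = 26,620.
Production build-up factor (1 − d/p) = 1 − 121/590 = 0.7949.
Q* = √(2DS / (H(1 − d/p))) = √(2 × 26,620 × 782 / (5.07 × 0.7949)).
= √(41,633,680 / 4.0302) ≈ 3214.090.
Maximum inventory = Q*(1 − d/p) = 3214.090 × 0.7949 ≈ 2554.929.

I_max ≈ 2,555 brackets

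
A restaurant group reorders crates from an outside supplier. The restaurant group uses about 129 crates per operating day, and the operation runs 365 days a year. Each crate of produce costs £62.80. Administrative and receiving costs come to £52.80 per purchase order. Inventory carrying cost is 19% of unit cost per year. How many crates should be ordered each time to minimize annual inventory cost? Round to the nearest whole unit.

Q* ≈ 646 crates

Annual demand D = 129 × 365 = 47,085.
Holding cost H = 0.19 × £62.80 = £11.9320 per unit per year.
EOQ = √(2DS / H) = √(2 × 47,085 × 52.8 / 11.932).
= √(4,972,176 / 11.932) = √416,709.353 ≈ 645.530.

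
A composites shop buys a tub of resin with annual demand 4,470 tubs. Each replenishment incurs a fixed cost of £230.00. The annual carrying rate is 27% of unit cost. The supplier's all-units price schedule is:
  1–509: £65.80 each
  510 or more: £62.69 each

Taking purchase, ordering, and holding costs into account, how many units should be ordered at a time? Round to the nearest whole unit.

Holding cost per unit per year at price C is H = 0.27·C.
For each price level, check whether its EOQ is feasible; otherwise the best quantity at that price is the breakpoint.
EOQ at £65.80 = 340.2 (feasible in tier 1): TC = 4,470×£65.80 + (4,470/340.2)×230 + (340.2/2)×0.27×£65.80 = £300,170.04.
EOQ at £62.69 = 348.5 < 510, so use break Q=510: TC = 4,470×£62.69 + (4,470/510.0)×230 + (510.0/2)×0.27×£62.69 = £286,556.39.
Lowest total cost is £286,556.39 at Q = 510.0.

Q* ≈ 510 tubs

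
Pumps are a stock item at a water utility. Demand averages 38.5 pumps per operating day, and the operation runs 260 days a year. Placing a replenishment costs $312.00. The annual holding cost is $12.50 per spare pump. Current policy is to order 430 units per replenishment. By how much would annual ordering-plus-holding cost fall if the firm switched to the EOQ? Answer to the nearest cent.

Extra cost ≈ $1,114.39 per year

Annual demand D = 38.5 × 260 = 10,010.
EOQ = √(2DS/H) = √(2 × 10,010 × 312 / 12.5) ≈ 706.89.
Cost at Q* = (D/Q*)S + (Q*/2)H = √(2DSH) ≈ $8,836.18.
Cost at Q = 430: (10,010/430)×312 + (430/2)×12.5 = $7,263.07 + $2,687.50 = $9,950.57.
Excess = $9,950.57 − $8,836.18 = $1,114.39.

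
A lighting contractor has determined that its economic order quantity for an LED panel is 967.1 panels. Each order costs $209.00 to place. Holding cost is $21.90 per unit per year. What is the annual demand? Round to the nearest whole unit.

The basic EOQ model gives Q* = √(2DS/H); rearrange for the unknown.
From Q* = √(2DS/H): D = Q*²H / (2S) = 967.1² × 21.9 / (2 × 209) = 49001.638.

D ≈ 49,002 panels per year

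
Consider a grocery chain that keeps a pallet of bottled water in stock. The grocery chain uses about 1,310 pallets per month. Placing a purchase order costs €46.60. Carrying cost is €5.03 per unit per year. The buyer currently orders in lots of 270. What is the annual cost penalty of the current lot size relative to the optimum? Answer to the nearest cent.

Annual demand D = 1,310 × 12 = 15,720.
EOQ = √(2DS/H) = √(2 × 15,720 × 46.6 / 5.03) ≈ 539.70.
Cost at Q* = (D/Q*)S + (Q*/2)H = √(2DSH) ≈ €2,714.68.
Cost at Q = 270: (15,720/270)×46.6 + (270/2)×5.03 = €2,713.16 + €679.05 = €3,392.21.
Excess = €3,392.21 − €2,714.68 = €677.53.

Extra cost ≈ €677.53 per year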